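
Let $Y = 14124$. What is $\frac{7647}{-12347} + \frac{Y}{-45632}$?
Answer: $- \frac{130834233}{140854576} \approx -0.92886$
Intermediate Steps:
$\frac{7647}{-12347} + \frac{Y}{-45632} = \frac{7647}{-12347} + \frac{14124}{-45632} = 7647 \left(- \frac{1}{12347}\right) + 14124 \left(- \frac{1}{45632}\right) = - \frac{7647}{12347} - \frac{3531}{11408} = - \frac{130834233}{140854576}$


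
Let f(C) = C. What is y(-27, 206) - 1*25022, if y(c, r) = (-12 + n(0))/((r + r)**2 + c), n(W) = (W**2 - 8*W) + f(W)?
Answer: -4246658786/169717 ≈ -25022.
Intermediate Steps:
n(W) = W**2 - 7*W (n(W) = (W**2 - 8*W) + W = W**2 - 7*W)
y(c, r) = -12/(c + 4*r**2) (y(c, r) = (-12 + 0*(-7 + 0))/((r + r)**2 + c) = (-12 + 0*(-7))/((2*r)**2 + c) = (-12 + 0)/(4*r**2 + c) = -12/(c + 4*r**2))
y(-27, 206) - 1*25022 = -12/(-27 + 4*206**2) - 1*25022 = -12/(-27 + 4*42436) - 25022 = -12/(-27 + 169744) - 25022 = -12/169717 - 25022 = -4246658786/169717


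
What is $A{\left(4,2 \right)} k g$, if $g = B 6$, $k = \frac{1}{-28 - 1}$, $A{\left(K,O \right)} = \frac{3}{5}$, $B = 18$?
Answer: $- \frac{324}{145} \approx -2.2345$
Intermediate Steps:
$A{\left(K,O \right)} = \frac{3}{5}$ ($A{\left(K,O \right)} = 3 \cdot \frac{1}{5} = \frac{3}{5}$)
$k = - \frac{1}{29}$ ($k = \frac{1}{-29} = - \frac{1}{29} \approx -0.034483$)
$g = 108$ ($g = 18 \cdot 6 = 108$)
$A{\left(4,2 \right)} k g = \frac{3}{5} \left(- \frac{1}{29}\right) 108 = \left(- \frac{3}{145}\right) 108 = - \frac{324}{145}$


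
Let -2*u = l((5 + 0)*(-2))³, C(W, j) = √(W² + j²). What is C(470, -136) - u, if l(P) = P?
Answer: -500 + 2*√59849 ≈ -10.719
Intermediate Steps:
u = 500 (u = -(-8*(5 + 0)³)/2 = -(5*(-2))³/2 = -½*(-10)³ = -½*(-1000) = 500)
C(470, -136) - u = √(470² + (-136)²) - 1*500 = √(220900 + 18496) - 500 = √239396 - 500 = 2*√59849 - 500 = -500 + 2*√59849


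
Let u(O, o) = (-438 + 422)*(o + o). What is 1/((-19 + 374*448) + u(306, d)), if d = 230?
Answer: 1/160173 ≈ 6.2433e-6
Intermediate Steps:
u(O, o) = -32*o
1/((-19 + 374*448) + u(306, d)) = 1/((-19 + 374*448) - 32*230) = 1/((-19 + 167552) - 7360) = 1/(167533 - 7360) = 1/160173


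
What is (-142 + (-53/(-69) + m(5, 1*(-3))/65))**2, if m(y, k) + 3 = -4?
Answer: 401839352464/20115225 ≈ 19977.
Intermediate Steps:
m(y, k) = -7 (m(y, k) = -3 - 4 = -7)
(-142 + (-53/(-69) + m(5, 1*(-3))/65))**2 = (-142 + (-53/(-69) - 7/65))**2 = (-142 + (-53*(-1/69) - 7*1/65))**2 = (-142 + (53/69 - 7/65))**2 = (-142 + 2962/4485)**2 = (-633908/4485)**2 = 401839352464/20115225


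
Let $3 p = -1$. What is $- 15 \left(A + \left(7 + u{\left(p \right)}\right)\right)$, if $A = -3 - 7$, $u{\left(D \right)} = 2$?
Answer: $15$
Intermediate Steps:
$p = - \frac{1}{3}$ ($p = \frac{1}{3} \left(-1\right) = - \frac{1}{3} \approx -0.33333$)
$A = -10$ ($A = -3 - 7 = -10$)
$- 15 \left(A + \left(7 + u{\left(p \right)}\right)\right) = - 15 \left(-10 + \left(7 + 2\right)\right) = - 15 \left(-10 + 9\right) = \left(-15\right) \left(-1\right) = 15$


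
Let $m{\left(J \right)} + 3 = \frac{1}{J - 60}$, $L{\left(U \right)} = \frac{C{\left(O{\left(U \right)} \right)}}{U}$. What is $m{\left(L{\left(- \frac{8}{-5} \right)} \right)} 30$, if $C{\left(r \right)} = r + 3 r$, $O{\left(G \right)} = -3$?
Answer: $- \frac{814}{9} \approx -90.444$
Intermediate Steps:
$C{\left(r \right)} = 4 r$
$L{\left(U \right)} = - \frac{12}{U}$ ($L{\left(U \right)} = \frac{4 \left(-3\right)}{U} = - \frac{12}{U}$)
$m{\left(J \right)} = -3 + \frac{1}{-60 + J}$ ($m{\left(J \right)} = -3 + \frac{1}{J - 60} = -3 + \frac{1}{-60 + J}$)
$m{\left(L{\left(- \frac{8}{-5} \right)} \right)} 30 = \frac{181 - 3 \left(- \frac{12}{\left(-8\right) \frac{1}{-5}}\right)}{-60 - \frac{12}{\left(-8\right) \frac{1}{-5}}} \cdot 30 = \frac{181 - 3 \left(- \frac{12}{\left(-8\right) \left(- \frac{1}{5}\right)}\right)}{-60 - \frac{12}{\left(-8\right) \left(- \frac{1}{5}\right)}} 30 = \frac{181 - 3 \left(- \frac{12}{\frac{8}{5}}\right)}{-60 - \frac{12}{\frac{8}{5}}} \cdot 30 = \frac{181 - 3 \left(\left(-12\right) \frac{5}{8}\right)}{-60 - \frac{15}{2}} \cdot 30 = \frac{181 - - \frac{45}{2}}{-60 - \frac{15}{2}} \cdot 30 = \frac{181 + \frac{45}{2}}{- \frac{135}{2}} \cdot 30 = \left(- \frac{2}{135}\right) \frac{407}{2} \cdot 30 = \left(- \frac{407}{135}\right) 30 = - \frac{814}{9}$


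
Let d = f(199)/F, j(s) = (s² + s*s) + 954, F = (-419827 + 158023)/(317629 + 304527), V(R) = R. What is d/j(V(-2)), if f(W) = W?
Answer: -30952261/62963862 ≈ -0.49159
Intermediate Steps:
F = -65451/155539 (F = -261804/622156 = -261804*1/622156 = -65451/155539 ≈ -0.42080)
j(s) = 954 + 2*s² (j(s) = (s² + s²) + 954 = 2*s² + 954 = 954 + 2*s²)
d = -30952261/65451 (d = 199/(-65451/155539) = 199*(-155539/65451) = -30952261/65451 ≈ -472.91)
d/j(V(-2)) = -30952261/(65451*(954 + 2*(-2)²)) = -30952261/(65451*(954 + 2*4)) = -30952261/(65451*(954 + 8)) = -30952261/65451/962 = -30952261/65451*1/962 = -30952261/62963862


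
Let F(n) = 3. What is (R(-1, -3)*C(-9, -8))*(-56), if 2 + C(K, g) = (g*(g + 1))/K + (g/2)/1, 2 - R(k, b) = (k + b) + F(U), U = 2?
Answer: 6160/3 ≈ 2053.3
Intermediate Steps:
R(k, b) = -1 - b - k (R(k, b) = 2 - ((k + b) + 3) = 2 - ((b + k) + 3) = 2 - (3 + b + k) = 2 + (-3 - b - k) = -1 - b - k)
C(K, g) = -2 + g/2 + g*(1 + g)/K (C(K, g) = -2 + ((g*(g + 1))/K + (g/2)/1) = -2 + ((g*(1 + g))/K + (g*(1/2))*1) = -2 + (g*(1 + g)/K + (g/2)*1) = -2 + (g*(1 + g)/K + g/2) = -2 + (g/2 + g*(1 + g)/K) = -2 + g/2 + g*(1 + g)/K)
(R(-1, -3)*C(-9, -8))*(-56) = ((-1 - 1*(-3) - 1*(-1))*((-8 + (-8)**2 + (1/2)*(-9)*(-4 - 8))/(-9)))*(-56) = ((-1 + 3 + 1)*(-(-8 + 64 + (1/2)*(-9)*(-12))/9))*(-56) = (3*(-(-8 + 64 + 54)/9))*(-56) = (3*(-1/9*110))*(-56) = (3*(-110/9))*(-56) = -110/3*(-56) = 6160/3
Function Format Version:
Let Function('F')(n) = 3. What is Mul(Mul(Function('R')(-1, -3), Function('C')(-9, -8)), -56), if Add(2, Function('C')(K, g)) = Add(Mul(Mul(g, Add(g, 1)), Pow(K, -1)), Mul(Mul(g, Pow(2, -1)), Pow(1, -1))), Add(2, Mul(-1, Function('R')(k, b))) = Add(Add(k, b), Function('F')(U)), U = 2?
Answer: Rational(6160, 3) ≈ 2053.3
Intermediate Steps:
Function('R')(k, b) = Add(-1, Mul(-1, b), Mul(-1, k)) (Function('R')(k, b) = Add(2, Mul(-1, Add(Add(k, b), 3))) = Add(2, Mul(-1, Add(Add(b, k), 3))) = Add(2, Mul(-1, Add(3, b, k))) = Add(2, Add(-3, Mul(-1, b), Mul(-1, k))) = Add(-1, Mul(-1, b), Mul(-1, k)))
Function('C')(K, g) = Add(-2, Mul(Rational(1, 2), g), Mul(g, Pow(K, -1), Add(1, g))) (Function('C')(K, g) = Add(-2, Add(Mul(Mul(g, Add(g, 1)), Pow(K, -1)), Mul(Mul(g, Pow(2, -1)), Pow(1, -1)))) = Add(-2, Add(Mul(Mul(g, Add(1, g)), Pow(K, -1)), Mul(Mul(g, Rational(1, 2)), 1))) = Add(-2, Add(Mul(g, Pow(K, -1), Add(1, g)), Mul(Mul(Rational(1, 2), g), 1))) = Add(-2, Add(Mul(g, Pow(K, -1), Add(1, g)), Mul(Rational(1, 2), g))) = Add(-2, Add(Mul(Rational(1, 2), g), Mul(g, Pow(K, -1), Add(1, g)))) = Add(-2, Mul(Rational(1, 2), g), Mul(g, Pow(K, -1), Add(1, g))))
Mul(Mul(Function('R')(-1, -3), Function('C')(-9, -8)), -56) = Mul(Mul(Add(-1, Mul(-1, -3), Mul(-1, -1)), Mul(Pow(-9, -1), Add(-8, Pow(-8, 2), Mul(Rational(1, 2), -9, Add(-4, -8))))), -56) = Mul(Mul(Add(-1, 3, 1), Mul(Rational(-1, 9), Add(-8, 64, Mul(Rational(1, 2), -9, -12)))), -56) = Mul(Mul(3, Mul(Rational(-1, 9), Add(-8, 64, 54))), -56) = Mul(Mul(3, Mul(Rational(-1, 9), 110)), -56) = Mul(Mul(3, Rational(-110, 9)), -56) = Mul(Rational(-110, 3), -56) = Rational(6160, 3)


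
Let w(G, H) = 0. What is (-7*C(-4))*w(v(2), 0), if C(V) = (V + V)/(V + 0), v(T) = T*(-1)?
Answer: 0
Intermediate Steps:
v(T) = -T
C(V) = 2 (C(V) = (2*V)/V = 2)
(-7*C(-4))*w(v(2), 0) = -7*2*0 = -14*0 = 0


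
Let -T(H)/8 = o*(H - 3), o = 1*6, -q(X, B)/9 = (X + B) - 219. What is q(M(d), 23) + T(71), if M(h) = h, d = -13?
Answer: -1383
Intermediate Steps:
q(X, B) = 1971 - 9*B - 9*X (q(X, B) = -9*((X + B) - 219) = -9*((B + X) - 219) = -9*(-219 + B + X) = 1971 - 9*B - 9*X)
o = 6
T(H) = 144 - 48*H (T(H) = -48*(H - 3) = -48*(-3 + H) = -8*(-18 + 6*H) = 144 - 48*H)
q(M(d), 23) + T(71) = (1971 - 9*23 - 9*(-13)) + (144 - 48*71) = (1971 - 207 + 117) + (144 - 3408) = 1881 - 3264 = -1383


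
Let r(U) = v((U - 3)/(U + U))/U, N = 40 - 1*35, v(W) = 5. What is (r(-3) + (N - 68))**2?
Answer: 37636/9 ≈ 4181.8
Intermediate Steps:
N = 5 (N = 40 - 35 = 5)
r(U) = 5/U
(r(-3) + (N - 68))**2 = (5/(-3) + (5 - 68))**2 = (5*(-1/3) - 63)**2 = (-5/3 - 63)**2 = (-194/3)**2 = 37636/9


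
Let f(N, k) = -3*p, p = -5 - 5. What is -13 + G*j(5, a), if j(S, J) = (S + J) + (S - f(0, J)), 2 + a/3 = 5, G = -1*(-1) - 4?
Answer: 20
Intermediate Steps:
p = -10
f(N, k) = 30 (f(N, k) = -3*(-10) = 30)
G = -3 (G = 1 - 4 = -3)
a = 9 (a = -6 + 3*5 = -6 + 15 = 9)
j(S, J) = -30 + J + 2*S (j(S, J) = (S + J) + (S - 1*30) = (J + S) + (S - 30) = (J + S) + (-30 + S) = -30 + J + 2*S)
-13 + G*j(5, a) = -13 - 3*(-30 + 9 + 2*5) = -13 - 3*(-30 + 9 + 10) = -13 - 3*(-11) = -13 + 33 = 20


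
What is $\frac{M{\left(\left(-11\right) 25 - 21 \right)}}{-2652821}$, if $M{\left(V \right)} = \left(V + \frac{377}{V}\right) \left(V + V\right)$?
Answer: $- \frac{175986}{2652821} \approx -0.066339$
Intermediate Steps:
$M{\left(V \right)} = 2 V \left(V + \frac{377}{V}\right)$ ($M{\left(V \right)} = \left(V + \frac{377}{V}\right) 2 V = 2 V \left(V + \frac{377}{V}\right)$)
$\frac{M{\left(\left(-11\right) 25 - 21 \right)}}{-2652821} = \frac{754 + 2 \left(\left(-11\right) 25 - 21\right)^{2}}{-2652821} = \left(754 + 2 \left(-275 - 21\right)^{2}\right) \left(- \frac{1}{2652821}\right) = \left(754 + 2 \left(-296\right)^{2}\right) \left(- \frac{1}{2652821}\right) = \left(754 + 2 \cdot 87616\right) \left(- \frac{1}{2652821}\right) = \left(754 + 175232\right) \left(- \frac{1}{2652821}\right) = 175986 \left(- \frac{1}{2652821}\right) = - \frac{175986}{2652821}$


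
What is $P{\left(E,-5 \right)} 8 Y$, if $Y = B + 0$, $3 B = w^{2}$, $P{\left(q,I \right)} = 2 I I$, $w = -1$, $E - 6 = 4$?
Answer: $\frac{400}{3} \approx 133.33$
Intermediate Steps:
$E = 10$ ($E = 6 + 4 = 10$)
$P{\left(q,I \right)} = 2 I^{2}$
$B = \frac{1}{3}$ ($B = \frac{\left(-1\right)^{2}}{3} = \frac{1}{3} \cdot 1 = \frac{1}{3} \approx 0.33333$)
$Y = \frac{1}{3}$ ($Y = \frac{1}{3} + 0 = \frac{1}{3} \approx 0.33333$)
$P{\left(E,-5 \right)} 8 Y = 2 \left(-5\right)^{2} \cdot 8 \cdot \frac{1}{3} = 2 \cdot 25 \cdot 8 \cdot \frac{1}{3} = 50 \cdot 8 \cdot \frac{1}{3} = 400 \cdot \frac{1}{3} = \frac{400}{3}$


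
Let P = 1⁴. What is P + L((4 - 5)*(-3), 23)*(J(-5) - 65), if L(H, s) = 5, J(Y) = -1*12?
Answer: -384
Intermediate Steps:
J(Y) = -12
P = 1
P + L((4 - 5)*(-3), 23)*(J(-5) - 65) = 1 + 5*(-12 - 65) = 1 + 5*(-77) = 1 - 385 = -384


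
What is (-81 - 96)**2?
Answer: 31329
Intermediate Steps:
(-81 - 96)**2 = (-177)**2 = 31329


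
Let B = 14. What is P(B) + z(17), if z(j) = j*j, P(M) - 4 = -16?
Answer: 277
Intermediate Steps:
P(M) = -12 (P(M) = 4 - 16 = -12)
z(j) = j**2
P(B) + z(17) = -12 + 17**2 = -12 + 289 = 277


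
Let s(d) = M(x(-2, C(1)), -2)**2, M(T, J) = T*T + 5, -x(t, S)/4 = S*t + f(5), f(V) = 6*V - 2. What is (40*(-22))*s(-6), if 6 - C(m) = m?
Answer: -23694634480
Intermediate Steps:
C(m) = 6 - m
f(V) = -2 + 6*V
x(t, S) = -112 - 4*S*t (x(t, S) = -4*(S*t + (-2 + 6*5)) = -4*(S*t + (-2 + 30)) = -4*(S*t + 28) = -4*(28 + S*t) = -112 - 4*S*t)
M(T, J) = 5 + T**2 (M(T, J) = T**2 + 5 = 5 + T**2)
s(d) = 26925721 (s(d) = (5 + (-112 - 4*(6 - 1*1)*(-2))**2)**2 = (5 + (-112 - 4*(6 - 1)*(-2))**2)**2 = (5 + (-112 - 4*5*(-2))**2)**2 = (5 + (-112 + 40)**2)**2 = (5 + (-72)**2)**2 = (5 + 5184)**2 = 5189**2 = 26925721)
(40*(-22))*s(-6) = (40*(-22))*26925721 = -880*26925721 = -23694634480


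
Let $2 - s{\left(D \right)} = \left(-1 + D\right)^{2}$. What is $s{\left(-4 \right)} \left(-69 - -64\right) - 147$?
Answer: $-32$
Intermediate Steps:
$s{\left(D \right)} = 2 - \left(-1 + D\right)^{2}$
$s{\left(-4 \right)} \left(-69 - -64\right) - 147 = \left(2 - \left(-1 - 4\right)^{2}\right) \left(-69 - -64\right) - 147 = \left(2 - \left(-5\right)^{2}\right) \left(-69 + 64\right) - 147 = \left(2 - 25\right) \left(-5\right) - 147 = \left(-23\right) \left(-5\right) - 147 = 115 - 147 = -32$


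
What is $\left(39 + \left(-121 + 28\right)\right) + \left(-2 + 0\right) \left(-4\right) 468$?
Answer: $3690$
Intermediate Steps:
$\left(39 + \left(-121 + 28\right)\right) + \left(-2 + 0\right) \left(-4\right) 468 = \left(39 - 93\right) + \left(-2\right) \left(-4\right) 468 = -54 + 8 \cdot 468 = -54 + 3744 = 3690$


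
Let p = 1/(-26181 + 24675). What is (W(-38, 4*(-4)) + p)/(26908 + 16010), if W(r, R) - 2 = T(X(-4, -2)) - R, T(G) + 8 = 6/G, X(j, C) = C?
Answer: 10541/64634508 ≈ 0.00016309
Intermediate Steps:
p = -1/1506 (p = 1/(-1506) = -1/1506 ≈ -0.00066401)
T(G) = -8 + 6/G
W(r, R) = -9 - R (W(r, R) = 2 + ((-8 + 6/(-2)) - R) = 2 + ((-8 + 6*(-1/2)) - R) = 2 + ((-8 - 3) - R) = 2 + (-11 - R) = -9 - R)
(W(-38, 4*(-4)) + p)/(26908 + 16010) = ((-9 - 4*(-4)) - 1/1506)/(26908 + 16010) = ((-9 - 1*(-16)) - 1/1506)/42918 = ((-9 + 16) - 1/1506)*(1/42918) = (7 - 1/1506)*(1/42918) = (10541/1506)*(1/42918) = 10541/64634508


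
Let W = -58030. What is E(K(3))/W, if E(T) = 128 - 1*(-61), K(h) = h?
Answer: -27/8290 ≈ -0.0032569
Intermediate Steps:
E(T) = 189 (E(T) = 128 + 61 = 189)
E(K(3))/W = 189/(-58030) = 189*(-1/58030) = -27/8290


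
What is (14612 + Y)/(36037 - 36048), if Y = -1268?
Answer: -13344/11 ≈ -1213.1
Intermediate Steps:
(14612 + Y)/(36037 - 36048) = (14612 - 1268)/(36037 - 36048) = 13344/(-11) = 13344*(-1/11) = -13344/11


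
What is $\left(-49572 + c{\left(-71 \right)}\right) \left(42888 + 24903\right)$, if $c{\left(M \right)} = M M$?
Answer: $-3018801021$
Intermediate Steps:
$c{\left(M \right)} = M^{2}$
$\left(-49572 + c{\left(-71 \right)}\right) \left(42888 + 24903\right) = \left(-49572 + \left(-71\right)^{2}\right) \left(42888 + 24903\right) = \left(-49572 + 5041\right) 67791 = \left(-44531\right) 67791 = -3018801021$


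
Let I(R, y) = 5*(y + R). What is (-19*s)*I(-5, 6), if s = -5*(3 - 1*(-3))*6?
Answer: 17100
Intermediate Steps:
I(R, y) = 5*R + 5*y (I(R, y) = 5*(R + y) = 5*R + 5*y)
s = -180 (s = -5*(3 + 3)*6 = -5*6*6 = -30*6 = -180)
(-19*s)*I(-5, 6) = (-19*(-180))*(5*(-5) + 5*6) = 3420*(-25 + 30) = 3420*5 = 17100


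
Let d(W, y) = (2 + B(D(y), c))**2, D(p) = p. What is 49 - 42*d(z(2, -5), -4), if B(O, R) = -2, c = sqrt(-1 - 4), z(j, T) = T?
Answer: 49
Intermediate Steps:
c = I*sqrt(5) (c = sqrt(-5) = I*sqrt(5) ≈ 2.2361*I)
d(W, y) = 0 (d(W, y) = (2 - 2)**2 = 0**2 = 0)
49 - 42*d(z(2, -5), -4) = 49 - 42*0 = 49 + 0 = 49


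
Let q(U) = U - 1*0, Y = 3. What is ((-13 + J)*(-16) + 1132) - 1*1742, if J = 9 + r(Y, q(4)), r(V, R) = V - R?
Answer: -530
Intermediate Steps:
q(U) = U (q(U) = U + 0 = U)
J = 8 (J = 9 + (3 - 1*4) = 9 + (3 - 4) = 9 - 1 = 8)
((-13 + J)*(-16) + 1132) - 1*1742 = ((-13 + 8)*(-16) + 1132) - 1*1742 = (-5*(-16) + 1132) - 1742 = (80 + 1132) - 1742 = 1212 - 1742 = -530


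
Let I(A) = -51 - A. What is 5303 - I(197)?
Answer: 5551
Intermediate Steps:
5303 - I(197) = 5303 - (-51 - 1*197) = 5303 - (-51 - 197) = 5303 - 1*(-248) = 5303 + 248 = 5551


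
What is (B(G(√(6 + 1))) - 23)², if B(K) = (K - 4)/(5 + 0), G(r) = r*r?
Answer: 12544/25 ≈ 501.76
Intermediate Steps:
G(r) = r²
B(K) = -⅘ + K/5 (B(K) = (-4 + K)/5 = (-4 + K)*(⅕) = -⅘ + K/5)
(B(G(√(6 + 1))) - 23)² = ((-⅘ + (√(6 + 1))²/5) - 23)² = ((-⅘ + (√7)²/5) - 23)² = ((-⅘ + (⅕)*7) - 23)² = ((-⅘ + 7/5) - 23)² = (⅗ - 23)² = (-112/5)² = 12544/25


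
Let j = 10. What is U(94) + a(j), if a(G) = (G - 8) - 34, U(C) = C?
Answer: 62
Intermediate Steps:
a(G) = -42 + G (a(G) = (-8 + G) - 34 = -42 + G)
U(94) + a(j) = 94 + (-42 + 10) = 94 - 32 = 62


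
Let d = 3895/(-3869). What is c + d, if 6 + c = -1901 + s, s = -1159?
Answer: -11866249/3869 ≈ -3067.0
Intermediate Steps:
d = -3895/3869 (d = 3895*(-1/3869) = -3895/3869 ≈ -1.0067)
c = -3066 (c = -6 + (-1901 - 1159) = -6 - 3060 = -3066)
c + d = -3066 - 3895/3869 = -11866249/3869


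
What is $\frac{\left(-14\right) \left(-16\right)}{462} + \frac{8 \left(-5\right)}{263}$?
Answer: $\frac{2888}{8679} \approx 0.33276$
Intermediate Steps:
$\frac{\left(-14\right) \left(-16\right)}{462} + \frac{8 \left(-5\right)}{263} = 224 \cdot \frac{1}{462} - \frac{40}{263} = \frac{16}{33} - \frac{40}{263} = \frac{2888}{8679}$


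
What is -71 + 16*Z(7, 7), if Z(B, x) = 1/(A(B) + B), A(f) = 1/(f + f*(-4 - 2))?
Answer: -4191/61 ≈ -68.705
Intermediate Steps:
A(f) = -1/(5*f) (A(f) = 1/(f + f*(-6)) = 1/(f - 6*f) = 1/(-5*f) = -1/(5*f))
Z(B, x) = 1/(B - 1/(5*B)) (Z(B, x) = 1/(-1/(5*B) + B) = 1/(B - 1/(5*B)))
-71 + 16*Z(7, 7) = -71 + 16*(5*7/(-1 + 5*7²)) = -71 + 16*(5*7/(-1 + 5*49)) = -71 + 16*(5*7/(-1 + 245)) = -71 + 16*(5*7/244) = -71 + 16*(5*7*(1/244)) = -71 + 16*(35/244) = -71 + 140/61 = -4191/61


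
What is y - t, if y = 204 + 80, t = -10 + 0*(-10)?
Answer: 294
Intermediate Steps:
t = -10 (t = -10 + 0 = -10)
y = 284
y - t = 284 - 1*(-10) = 284 + 10 = 294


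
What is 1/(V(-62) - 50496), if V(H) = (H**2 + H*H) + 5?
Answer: -1/42803 ≈ -2.3363e-5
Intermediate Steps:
V(H) = 5 + 2*H**2 (V(H) = (H**2 + H**2) + 5 = 2*H**2 + 5 = 5 + 2*H**2)
1/(V(-62) - 50496) = 1/((5 + 2*(-62)**2) - 50496) = 1/((5 + 2*3844) - 50496) = 1/((5 + 7688) - 50496) = 1/(7693 - 50496) = 1/(-42803) = -1/42803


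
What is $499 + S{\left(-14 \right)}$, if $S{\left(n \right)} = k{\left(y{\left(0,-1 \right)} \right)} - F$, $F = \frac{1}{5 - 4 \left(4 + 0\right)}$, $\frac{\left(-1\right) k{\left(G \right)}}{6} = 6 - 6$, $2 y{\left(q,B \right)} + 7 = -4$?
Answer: $\frac{5490}{11} \approx 499.09$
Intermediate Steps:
$y{\left(q,B \right)} = - \frac{11}{2}$ ($y{\left(q,B \right)} = - \frac{7}{2} + \frac{1}{2} \left(-4\right) = - \frac{7}{2} - 2 = - \frac{11}{2}$)
$k{\left(G \right)} = 0$ ($k{\left(G \right)} = - 6 \left(6 - 6\right) = \left(-6\right) 0 = 0$)
$F = - \frac{1}{11}$ ($F = \frac{1}{5 - 16} = \frac{1}{-11} = - \frac{1}{11} \approx -0.090909$)
$S{\left(n \right)} = \frac{1}{11}$ ($S{\left(n \right)} = 0 - - \frac{1}{11} = 0 + \frac{1}{11} = \frac{1}{11}$)
$499 + S{\left(-14 \right)} = 499 + \frac{1}{11} = \frac{5490}{11}$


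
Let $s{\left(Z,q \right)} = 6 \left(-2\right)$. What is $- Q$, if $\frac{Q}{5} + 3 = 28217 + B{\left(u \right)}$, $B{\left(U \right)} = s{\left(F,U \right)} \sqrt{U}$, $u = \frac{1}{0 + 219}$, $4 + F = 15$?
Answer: $-141070 + \frac{20 \sqrt{219}}{73} \approx -1.4107 \cdot 10^{5}$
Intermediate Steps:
$F = 11$ ($F = -4 + 15 = 11$)
$u = \frac{1}{219} \approx 0.0045662$
$s{\left(Z,q \right)} = -12$
$B{\left(U \right)} = - 12 \sqrt{U}$
$Q = 141070 - \frac{20 \sqrt{219}}{73}$ ($Q = -15 + 5 \left(28217 - \frac{12}{\sqrt{219}}\right) = -15 + 5 \left(28217 - 12 \frac{\sqrt{219}}{219}\right) = -15 + 5 \left(28217 - \frac{4 \sqrt{219}}{73}\right) = -15 + \left(141085 - \frac{20 \sqrt{219}}{73}\right) = 141070 - \frac{20 \sqrt{219}}{73} \approx 1.4107 \cdot 10^{5}$)
$- Q = - (141070 - \frac{20 \sqrt{219}}{73}) = -141070 + \frac{20 \sqrt{219}}{73}$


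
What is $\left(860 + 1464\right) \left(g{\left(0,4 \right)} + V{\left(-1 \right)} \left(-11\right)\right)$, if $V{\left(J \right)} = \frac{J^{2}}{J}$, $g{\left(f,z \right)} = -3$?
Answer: $18592$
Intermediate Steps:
$V{\left(J \right)} = J$
$\left(860 + 1464\right) \left(g{\left(0,4 \right)} + V{\left(-1 \right)} \left(-11\right)\right) = \left(860 + 1464\right) \left(-3 - -11\right) = 2324 \left(-3 + 11\right) = 2324 \cdot 8 = 18592$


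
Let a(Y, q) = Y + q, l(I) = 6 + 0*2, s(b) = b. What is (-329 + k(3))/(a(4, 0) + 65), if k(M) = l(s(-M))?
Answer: -323/69 ≈ -4.6812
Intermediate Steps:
l(I) = 6 (l(I) = 6 + 0 = 6)
k(M) = 6
(-329 + k(3))/(a(4, 0) + 65) = (-329 + 6)/((4 + 0) + 65) = -323/(4 + 65) = -323/69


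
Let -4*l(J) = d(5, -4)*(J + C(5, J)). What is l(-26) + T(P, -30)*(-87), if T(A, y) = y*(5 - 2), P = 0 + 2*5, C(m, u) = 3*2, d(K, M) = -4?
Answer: 7810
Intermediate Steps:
C(m, u) = 6
P = 10 (P = 0 + 10 = 10)
T(A, y) = 3*y (T(A, y) = y*3 = 3*y)
l(J) = 6 + J (l(J) = -(-1)*(J + 6) = -(-1)*(6 + J) = -(-24 - 4*J)/4 = 6 + J)
l(-26) + T(P, -30)*(-87) = (6 - 26) + (3*(-30))*(-87) = -20 - 90*(-87) = -20 + 7830 = 7810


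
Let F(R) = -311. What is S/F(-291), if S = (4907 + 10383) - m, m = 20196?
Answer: 4906/311 ≈ 15.775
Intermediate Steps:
S = -4906 (S = (4907 + 10383) - 1*20196 = 15290 - 20196 = -4906)
S/F(-291) = -4906/(-311) = -4906*(-1/311) = 4906/311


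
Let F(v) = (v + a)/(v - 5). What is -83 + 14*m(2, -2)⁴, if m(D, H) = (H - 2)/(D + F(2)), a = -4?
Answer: -97/8 ≈ -12.125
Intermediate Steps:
F(v) = (-4 + v)/(-5 + v) (F(v) = (v - 4)/(v - 5) = (-4 + v)/(-5 + v))
m(D, H) = (-2 + H)/(⅔ + D) (m(D, H) = (H - 2)/(D + (-4 + 2)/(-5 + 2)) = (-2 + H)/(D - 2/(-3)) = (-2 + H)/(D - ⅓*(-2)) = (-2 + H)/(D + ⅔) = (-2 + H)/(⅔ + D))
-83 + 14*m(2, -2)⁴ = -83 + 14*(3*(-2 - 2)/(2 + 3*2))⁴ = -83 + 14*(3*(-4)/(2 + 6))⁴ = -83 + 14*(3*(-4)/8)⁴ = -83 + 14*(3*(⅛)*(-4))⁴ = -83 + 14*(-3/2)⁴ = -83 + 14*(81/16) = -83 + 567/8 = -97/8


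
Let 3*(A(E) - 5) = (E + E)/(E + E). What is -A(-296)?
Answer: -16/3 ≈ -5.3333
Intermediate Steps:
A(E) = 16/3 (A(E) = 5 + ((E + E)/(E + E))/3 = 5 + ((2*E)/((2*E)))/3 = 5 + ((2*E)*(1/(2*E)))/3 = 5 + (1/3)*1 = 5 + 1/3 = 16/3)
-A(-296) = -1*16/3 = -16/3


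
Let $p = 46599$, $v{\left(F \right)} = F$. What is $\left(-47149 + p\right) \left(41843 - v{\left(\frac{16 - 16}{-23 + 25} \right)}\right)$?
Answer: $-23013650$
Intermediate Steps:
$\left(-47149 + p\right) \left(41843 - v{\left(\frac{16 - 16}{-23 + 25} \right)}\right) = \left(-47149 + 46599\right) \left(41843 - \frac{16 - 16}{-23 + 25}\right) = - 550 \left(41843 - \frac{0}{2}\right) = - 550 \left(41843 - 0 \cdot \frac{1}{2}\right) = - 550 \left(41843 - 0\right) = - 550 \left(41843 + 0\right) = \left(-550\right) 41843 = -23013650$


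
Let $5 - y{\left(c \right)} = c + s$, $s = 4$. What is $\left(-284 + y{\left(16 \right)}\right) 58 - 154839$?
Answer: $-172181$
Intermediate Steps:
$y{\left(c \right)} = 1 - c$ ($y{\left(c \right)} = 5 - \left(c + 4\right) = 5 - \left(4 + c\right) = 1 - c$)
$\left(-284 + y{\left(16 \right)}\right) 58 - 154839 = \left(-284 + \left(1 - 16\right)\right) 58 - 154839 = \left(-284 - 15\right) 58 - 154839 = \left(-299\right) 58 - 154839 = -17342 - 154839 = -172181$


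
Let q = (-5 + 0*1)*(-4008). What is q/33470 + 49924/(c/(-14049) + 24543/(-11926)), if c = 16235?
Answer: -27995521773782004/1802102507299 ≈ -15535.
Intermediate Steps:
q = 20040 (q = (-5 + 0)*(-4008) = -5*(-4008) = 20040)
q/33470 + 49924/(c/(-14049) + 24543/(-11926)) = 20040/33470 + 49924/(16235/(-14049) + 24543/(-11926)) = 20040*(1/33470) + 49924/(16235*(-1/14049) + 24543*(-1/11926)) = 2004/3347 + 49924/(-16235/14049 - 24543/11926) = 2004/3347 + 49924/(-538423217/167548374) = 2004/3347 + 49924*(-167548374/538423217) = 2004/3347 - 8364685023576/538423217 = -27995521773782004/1802102507299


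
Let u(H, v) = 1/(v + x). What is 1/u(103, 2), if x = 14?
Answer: 16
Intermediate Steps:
u(H, v) = 1/(14 + v) (u(H, v) = 1/(v + 14) = 1/(14 + v))
1/u(103, 2) = 1/(1/(14 + 2)) = 1/(1/16) = 16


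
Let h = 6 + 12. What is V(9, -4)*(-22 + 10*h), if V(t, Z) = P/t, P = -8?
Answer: -1264/9 ≈ -140.44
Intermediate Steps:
h = 18
V(t, Z) = -8/t
V(9, -4)*(-22 + 10*h) = (-8/9)*(-22 + 10*18) = (-8*1/9)*(-22 + 180) = -8/9*158 = -1264/9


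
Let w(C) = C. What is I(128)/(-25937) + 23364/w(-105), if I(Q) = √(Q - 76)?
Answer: -7788/35 - 2*√13/25937 ≈ -222.51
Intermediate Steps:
I(Q) = √(-76 + Q)
I(128)/(-25937) + 23364/w(-105) = √(-76 + 128)/(-25937) + 23364/(-105) = √52*(-1/25937) + 23364*(-1/105) = (2*√13)*(-1/25937) - 7788/35 = -2*√13/25937 - 7788/35 = -7788/35 - 2*√13/25937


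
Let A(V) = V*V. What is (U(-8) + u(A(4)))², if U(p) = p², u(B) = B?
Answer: 6400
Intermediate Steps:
A(V) = V²
(U(-8) + u(A(4)))² = ((-8)² + 4²)² = (64 + 16)² = 80² = 6400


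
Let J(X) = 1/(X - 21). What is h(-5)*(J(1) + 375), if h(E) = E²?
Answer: 37495/4 ≈ 9373.8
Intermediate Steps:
J(X) = 1/(-21 + X)
h(-5)*(J(1) + 375) = (-5)²*(1/(-21 + 1) + 375) = 25*(1/(-20) + 375) = 25*(-1/20 + 375) = 25*(7499/20) = 37495/4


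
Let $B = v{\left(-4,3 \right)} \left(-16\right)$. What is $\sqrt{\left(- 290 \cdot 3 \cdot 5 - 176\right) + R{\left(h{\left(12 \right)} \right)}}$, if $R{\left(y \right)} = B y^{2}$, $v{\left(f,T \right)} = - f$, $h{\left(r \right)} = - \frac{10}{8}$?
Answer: $3 i \sqrt{514} \approx 68.015 i$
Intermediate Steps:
$h{\left(r \right)} = - \frac{5}{4}$ ($h{\left(r \right)} = \left(-10\right) \frac{1}{8} = - \frac{5}{4}$)
$B = -64$ ($B = \left(-1\right) \left(-4\right) \left(-16\right) = 4 \left(-16\right) = -64$)
$R{\left(y \right)} = - 64 y^{2}$
$\sqrt{\left(- 290 \cdot 3 \cdot 5 - 176\right) + R{\left(h{\left(12 \right)} \right)}} = \sqrt{\left(- 290 \cdot 3 \cdot 5 - 176\right) - 64 \left(- \frac{5}{4}\right)^{2}} = \sqrt{\left(\left(-290\right) 15 - 176\right) - 100} = \sqrt{\left(-4350 - 176\right) - 100} = \sqrt{-4526 - 100} = \sqrt{-4626} = 3 i \sqrt{514}$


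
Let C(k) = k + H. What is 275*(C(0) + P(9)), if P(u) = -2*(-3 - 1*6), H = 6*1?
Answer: 6600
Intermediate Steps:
H = 6
C(k) = 6 + k (C(k) = k + 6 = 6 + k)
P(u) = 18 (P(u) = -2*(-3 - 6) = -2*(-9) = 18)
275*(C(0) + P(9)) = 275*((6 + 0) + 18) = 275*(6 + 18) = 275*24 = 6600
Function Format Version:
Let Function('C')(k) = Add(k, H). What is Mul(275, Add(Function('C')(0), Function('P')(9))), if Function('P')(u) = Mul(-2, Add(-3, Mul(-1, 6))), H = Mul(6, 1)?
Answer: 6600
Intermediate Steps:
H = 6
Function('C')(k) = Add(6, k) (Function('C')(k) = Add(k, 6) = Add(6, k))
Function('P')(u) = 18 (Function('P')(u) = Mul(-2, Add(-3, -6)) = Mul(-2, -9) = 18)
Mul(275, Add(Function('C')(0), Function('P')(9))) = Mul(275, Add(Add(6, 0), 18)) = Mul(275, Add(6, 18)) = Mul(275, 24) = 6600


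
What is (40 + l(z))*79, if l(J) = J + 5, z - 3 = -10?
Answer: 3002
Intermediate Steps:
z = -7 (z = 3 - 10 = -7)
l(J) = 5 + J
(40 + l(z))*79 = (40 + (5 - 7))*79 = (40 - 2)*79 = 38*79 = 3002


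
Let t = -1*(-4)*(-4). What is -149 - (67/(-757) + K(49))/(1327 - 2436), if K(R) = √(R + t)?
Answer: -125087504/839513 + √33/1109 ≈ -148.99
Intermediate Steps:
t = -16 (t = 4*(-4) = -16)
K(R) = √(-16 + R) (K(R) = √(R - 16) = √(-16 + R))
-149 - (67/(-757) + K(49))/(1327 - 2436) = -149 - (67/(-757) + √(-16 + 49))/(1327 - 2436) = -149 - (67*(-1/757) + √33)/(-1109) = -149 - (-67/757 + √33)*(-1)/1109 = -149 - (67/839513 - √33/1109) = -149 + (-67/839513 + √33/1109) = -125087504/839513 + √33/1109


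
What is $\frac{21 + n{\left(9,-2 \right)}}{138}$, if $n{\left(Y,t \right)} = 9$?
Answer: $\frac{5}{23} \approx 0.21739$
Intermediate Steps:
$\frac{21 + n{\left(9,-2 \right)}}{138} = \frac{21 + 9}{138} = 30 \cdot \frac{1}{138} = \frac{5}{23}$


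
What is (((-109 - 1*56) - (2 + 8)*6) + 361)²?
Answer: 18496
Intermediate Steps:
(((-109 - 1*56) - (2 + 8)*6) + 361)² = (((-109 - 56) - 10*6) + 361)² = ((-165 - 1*60) + 361)² = ((-165 - 60) + 361)² = (-225 + 361)² = 136² = 18496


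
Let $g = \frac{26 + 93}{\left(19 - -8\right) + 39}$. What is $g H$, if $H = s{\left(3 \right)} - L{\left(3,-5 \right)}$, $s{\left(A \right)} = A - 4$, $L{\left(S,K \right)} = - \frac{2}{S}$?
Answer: $- \frac{119}{198} \approx -0.60101$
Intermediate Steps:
$s{\left(A \right)} = -4 + A$
$H = - \frac{1}{3}$ ($H = \left(-4 + 3\right) - - \frac{2}{3} = -1 - \left(-2\right) \frac{1}{3} = -1 - - \frac{2}{3} = -1 + \frac{2}{3} = - \frac{1}{3} \approx -0.33333$)
$g = \frac{119}{66}$ ($g = \frac{119}{\left(19 + 8\right) + 39} = \frac{119}{27 + 39} = \frac{119}{66} \approx 1.803$)
$g H = \frac{119}{66} \left(- \frac{1}{3}\right) = - \frac{119}{198}$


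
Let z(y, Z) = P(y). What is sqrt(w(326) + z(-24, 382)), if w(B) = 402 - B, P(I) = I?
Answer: 2*sqrt(13) ≈ 7.2111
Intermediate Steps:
z(y, Z) = y
sqrt(w(326) + z(-24, 382)) = sqrt((402 - 1*326) - 24) = sqrt((402 - 326) - 24) = sqrt(76 - 24) = sqrt(52) = 2*sqrt(13)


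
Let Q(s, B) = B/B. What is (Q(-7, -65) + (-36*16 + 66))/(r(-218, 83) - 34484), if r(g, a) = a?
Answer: 509/34401 ≈ 0.014796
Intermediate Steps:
Q(s, B) = 1
(Q(-7, -65) + (-36*16 + 66))/(r(-218, 83) - 34484) = (1 + (-36*16 + 66))/(83 - 34484) = (1 + (-576 + 66))/(-34401) = (1 - 510)*(-1/34401) = -509*(-1/34401) = 509/34401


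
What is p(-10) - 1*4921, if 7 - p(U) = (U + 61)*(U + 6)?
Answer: -4710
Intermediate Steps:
p(U) = 7 - (6 + U)*(61 + U) (p(U) = 7 - (U + 61)*(U + 6) = 7 - (61 + U)*(6 + U) = 7 - (6 + U)*(61 + U))
p(-10) - 1*4921 = (-359 - 1*(-10)**2 - 67*(-10)) - 1*4921 = (-359 - 1*100 + 670) - 4921 = (-359 - 100 + 670) - 4921 = 211 - 4921 = -4710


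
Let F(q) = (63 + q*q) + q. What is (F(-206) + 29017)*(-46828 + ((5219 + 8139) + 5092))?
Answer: -2023635180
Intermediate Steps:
F(q) = 63 + q + q**2 (F(q) = (63 + q**2) + q = 63 + q + q**2)
(F(-206) + 29017)*(-46828 + ((5219 + 8139) + 5092)) = ((63 - 206 + (-206)**2) + 29017)*(-46828 + ((5219 + 8139) + 5092)) = ((63 - 206 + 42436) + 29017)*(-46828 + (13358 + 5092)) = (42293 + 29017)*(-46828 + 18450) = 71310*(-28378) = -2023635180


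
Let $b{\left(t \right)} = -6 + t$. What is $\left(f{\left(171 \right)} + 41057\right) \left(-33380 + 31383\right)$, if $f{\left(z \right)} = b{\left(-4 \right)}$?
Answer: $-81970859$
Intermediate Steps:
$f{\left(z \right)} = -10$ ($f{\left(z \right)} = -6 - 4 = -10$)
$\left(f{\left(171 \right)} + 41057\right) \left(-33380 + 31383\right) = \left(-10 + 41057\right) \left(-33380 + 31383\right) = 41047 \left(-1997\right) = -81970859$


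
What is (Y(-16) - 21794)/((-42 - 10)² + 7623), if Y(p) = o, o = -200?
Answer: -21994/10327 ≈ -2.1298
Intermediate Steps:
Y(p) = -200
(Y(-16) - 21794)/((-42 - 10)² + 7623) = (-200 - 21794)/((-42 - 10)² + 7623) = -21994/((-52)² + 7623) = -21994/(2704 + 7623) = -21994/10327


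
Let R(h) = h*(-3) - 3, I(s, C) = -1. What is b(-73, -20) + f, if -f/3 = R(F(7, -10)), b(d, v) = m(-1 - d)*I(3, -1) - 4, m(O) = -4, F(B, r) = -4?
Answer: -27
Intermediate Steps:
R(h) = -3 - 3*h (R(h) = -3*h - 3 = -3 - 3*h)
b(d, v) = 0 (b(d, v) = -4*(-1) - 4 = 4 - 4 = 0)
f = -27 (f = -3*(-3 - 3*(-4)) = -3*(-3 + 12) = -3*9 = -27)
b(-73, -20) + f = 0 - 27 = -27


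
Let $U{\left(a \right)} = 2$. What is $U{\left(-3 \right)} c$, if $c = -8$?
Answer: $-16$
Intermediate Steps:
$U{\left(-3 \right)} c = 2 \left(-8\right) = -16$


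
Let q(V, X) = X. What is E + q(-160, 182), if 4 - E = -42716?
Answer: 42902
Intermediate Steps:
E = 42720 (E = 4 - 1*(-42716) = 4 + 42716 = 42720)
E + q(-160, 182) = 42720 + 182 = 42902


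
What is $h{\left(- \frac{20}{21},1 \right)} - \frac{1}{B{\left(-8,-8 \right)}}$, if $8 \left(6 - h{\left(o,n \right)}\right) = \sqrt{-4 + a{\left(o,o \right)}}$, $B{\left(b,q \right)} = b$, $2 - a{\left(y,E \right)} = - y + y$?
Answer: $\frac{49}{8} - \frac{i \sqrt{2}}{8} \approx 6.125 - 0.17678 i$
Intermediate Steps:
$a{\left(y,E \right)} = 2$ ($a{\left(y,E \right)} = 2 - \left(- y + y\right) = 2 - 0 = 2 + 0 = 2$)
$h{\left(o,n \right)} = 6 - \frac{i \sqrt{2}}{8}$ ($h{\left(o,n \right)} = 6 - \frac{\sqrt{-4 + 2}}{8} = 6 - \frac{\sqrt{-2}}{8} = 6 - \frac{i \sqrt{2}}{8}$)
$h{\left(- \frac{20}{21},1 \right)} - \frac{1}{B{\left(-8,-8 \right)}} = \left(6 - \frac{i \sqrt{2}}{8}\right) - \frac{1}{-8} = \left(6 - \frac{i \sqrt{2}}{8}\right) - - \frac{1}{8} = \left(6 - \frac{i \sqrt{2}}{8}\right) + \frac{1}{8} = \frac{49}{8} - \frac{i \sqrt{2}}{8}$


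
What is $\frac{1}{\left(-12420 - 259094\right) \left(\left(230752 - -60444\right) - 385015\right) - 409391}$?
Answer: $\frac{1}{25472762575} \approx 3.9258 \cdot 10^{-11}$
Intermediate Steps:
$\frac{1}{\left(-12420 - 259094\right) \left(\left(230752 - -60444\right) - 385015\right) - 409391} = \frac{1}{- 271514 \left(\left(230752 + 60444\right) - 385015\right) - 409391} = \frac{1}{- 271514 \left(291196 - 385015\right) - 409391} = \frac{1}{\left(-271514\right) \left(-93819\right) - 409391} = \frac{1}{25473171966 - 409391} = \frac{1}{25472762575}$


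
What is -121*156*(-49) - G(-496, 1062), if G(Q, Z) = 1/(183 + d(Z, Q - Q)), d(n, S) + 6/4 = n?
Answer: 2300285986/2487 ≈ 9.2492e+5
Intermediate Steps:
d(n, S) = -3/2 + n
G(Q, Z) = 1/(363/2 + Z) (G(Q, Z) = 1/(183 + (-3/2 + Z)) = 1/(363/2 + Z))
-121*156*(-49) - G(-496, 1062) = -121*156*(-49) - 2/(363 + 2*1062) = -18876*(-49) - 2/(363 + 2124) = 924924 - 2/2487 = 2300285986/2487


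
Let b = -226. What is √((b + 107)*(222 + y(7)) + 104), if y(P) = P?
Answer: I*√27147 ≈ 164.76*I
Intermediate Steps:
√((b + 107)*(222 + y(7)) + 104) = √((-226 + 107)*(222 + 7) + 104) = √(-119*229 + 104) = √(-27251 + 104) = √(-27147) = I*√27147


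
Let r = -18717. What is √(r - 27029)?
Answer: I*√45746 ≈ 213.88*I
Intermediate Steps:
√(r - 27029) = √(-18717 - 27029) = √(-45746) = I*√45746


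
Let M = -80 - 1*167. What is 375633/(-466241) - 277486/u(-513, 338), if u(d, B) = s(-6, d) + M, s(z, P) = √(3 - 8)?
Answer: 15966396304630/14223614187 + 138743*I*√5/30507 ≈ 1122.5 + 10.169*I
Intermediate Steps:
M = -247 (M = -80 - 167 = -247)
s(z, P) = I*√5 (s(z, P) = √(-5) = I*√5)
u(d, B) = -247 + I*√5 (u(d, B) = I*√5 - 247 = -247 + I*√5)
375633/(-466241) - 277486/u(-513, 338) = 375633/(-466241) - 277486/(-247 + I*√5) = 375633*(-1/466241) - 277486/(-247 + I*√5) = -375633/466241 - 277486/(-247 + I*√5)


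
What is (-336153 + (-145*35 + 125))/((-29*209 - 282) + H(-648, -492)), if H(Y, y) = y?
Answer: 341103/6835 ≈ 49.905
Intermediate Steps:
(-336153 + (-145*35 + 125))/((-29*209 - 282) + H(-648, -492)) = (-336153 + (-145*35 + 125))/((-29*209 - 282) - 492) = (-336153 + (-5075 + 125))/((-6061 - 282) - 492) = (-336153 - 4950)/(-6343 - 492) = -341103/(-6835) = -341103*(-1/6835) = 341103/6835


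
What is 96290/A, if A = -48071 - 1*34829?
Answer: -9629/8290 ≈ -1.1615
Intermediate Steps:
A = -82900 (A = -48071 - 34829 = -82900)
96290/A = 96290/(-82900) = 96290*(-1/82900) = -9629/8290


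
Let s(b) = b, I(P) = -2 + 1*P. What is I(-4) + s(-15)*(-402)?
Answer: 6024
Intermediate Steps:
I(P) = -2 + P
I(-4) + s(-15)*(-402) = (-2 - 4) - 15*(-402) = -6 + 6030 = 6024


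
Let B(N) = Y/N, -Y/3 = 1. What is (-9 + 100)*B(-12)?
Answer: 91/4 ≈ 22.750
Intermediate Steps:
Y = -3 (Y = -3*1 = -3)
B(N) = -3/N
(-9 + 100)*B(-12) = (-9 + 100)*(-3/(-12)) = 91*(-3*(-1/12)) = 91*(¼) = 91/4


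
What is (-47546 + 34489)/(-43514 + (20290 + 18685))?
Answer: 13057/4539 ≈ 2.8766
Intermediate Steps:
(-47546 + 34489)/(-43514 + (20290 + 18685)) = -13057/(-43514 + 38975) = -13057/(-4539) = -13057*(-1/4539) = 13057/4539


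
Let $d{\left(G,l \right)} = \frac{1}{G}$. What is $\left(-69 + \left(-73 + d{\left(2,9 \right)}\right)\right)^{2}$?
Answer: $\frac{80089}{4} \approx 20022.0$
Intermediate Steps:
$\left(-69 + \left(-73 + d{\left(2,9 \right)}\right)\right)^{2} = \left(-69 - \left(73 - \frac{1}{2}\right)\right)^{2} = \left(-69 + \left(-73 + \frac{1}{2}\right)\right)^{2} = \left(-69 - \frac{145}{2}\right)^{2} = \left(- \frac{283}{2}\right)^{2} = \frac{80089}{4}$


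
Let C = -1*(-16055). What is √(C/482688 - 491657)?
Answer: I*√198871577251318/20112 ≈ 701.18*I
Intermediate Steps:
C = 16055
√(C/482688 - 491657) = √(16055/482688 - 491657) = √(-237316917961/482688) = I*√198871577251318/20112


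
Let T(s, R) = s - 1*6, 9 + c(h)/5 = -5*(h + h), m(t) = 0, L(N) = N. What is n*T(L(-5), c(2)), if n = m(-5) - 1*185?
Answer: 2035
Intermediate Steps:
c(h) = -45 - 50*h (c(h) = -45 + 5*(-5*(h + h)) = -45 + 5*(-10*h) = -45 - 50*h)
T(s, R) = -6 + s (T(s, R) = s - 6 = -6 + s)
n = -185 (n = 0 - 1*185 = 0 - 185 = -185)
n*T(L(-5), c(2)) = -185*(-6 - 5) = -185*(-11) = 2035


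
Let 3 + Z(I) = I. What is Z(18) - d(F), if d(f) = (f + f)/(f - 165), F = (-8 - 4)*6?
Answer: 1137/79 ≈ 14.392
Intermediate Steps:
Z(I) = -3 + I
F = -72 (F = -12*6 = -72)
d(f) = 2*f/(-165 + f) (d(f) = (2*f)/(-165 + f) = 2*f/(-165 + f))
Z(18) - d(F) = (-3 + 18) - 2*(-72)/(-165 - 72) = 15 - 2*(-72)/(-237) = 15 - 2*(-72)*(-1)/237 = 15 - 1*48/79 = 15 - 48/79 = 1137/79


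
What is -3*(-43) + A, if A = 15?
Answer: 144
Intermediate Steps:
-3*(-43) + A = -3*(-43) + 15 = 129 + 15 = 144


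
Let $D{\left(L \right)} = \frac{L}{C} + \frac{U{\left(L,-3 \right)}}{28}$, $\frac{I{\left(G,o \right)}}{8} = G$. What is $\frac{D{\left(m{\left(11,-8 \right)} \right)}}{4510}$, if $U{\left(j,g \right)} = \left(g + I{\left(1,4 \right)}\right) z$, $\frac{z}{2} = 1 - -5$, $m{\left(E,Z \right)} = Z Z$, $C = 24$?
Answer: $\frac{101}{94710} \approx 0.0010664$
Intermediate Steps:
$m{\left(E,Z \right)} = Z^{2}$
$I{\left(G,o \right)} = 8 G$
$z = 12$ ($z = 2 \left(1 - -5\right) = 2 \left(1 + 5\right) = 2 \cdot 6 = 12$)
$U{\left(j,g \right)} = 96 + 12 g$ ($U{\left(j,g \right)} = \left(g + 8 \cdot 1\right) 12 = \left(g + 8\right) 12 = \left(8 + g\right) 12 = 96 + 12 g$)
$D{\left(L \right)} = \frac{15}{7} + \frac{L}{24}$ ($D{\left(L \right)} = \frac{L}{24} + \frac{96 + 12 \left(-3\right)}{28} = L \frac{1}{24} + \left(96 - 36\right) \frac{1}{28} = \frac{L}{24} + 60 \cdot \frac{1}{28} = \frac{L}{24} + \frac{15}{7} = \frac{15}{7} + \frac{L}{24}$)
$\frac{D{\left(m{\left(11,-8 \right)} \right)}}{4510} = \frac{\frac{15}{7} + \frac{\left(-8\right)^{2}}{24}}{4510} = \left(\frac{15}{7} + \frac{1}{24} \cdot 64\right) \frac{1}{4510} = \left(\frac{15}{7} + \frac{8}{3}\right) \frac{1}{4510} = \frac{101}{21} \cdot \frac{1}{4510} = \frac{101}{94710}$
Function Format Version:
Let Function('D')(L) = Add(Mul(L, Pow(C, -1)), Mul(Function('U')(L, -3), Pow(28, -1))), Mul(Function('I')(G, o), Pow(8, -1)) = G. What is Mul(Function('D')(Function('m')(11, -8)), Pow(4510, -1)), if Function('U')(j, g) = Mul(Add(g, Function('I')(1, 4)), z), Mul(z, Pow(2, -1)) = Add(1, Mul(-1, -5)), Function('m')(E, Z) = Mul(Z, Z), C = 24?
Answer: Rational(101, 94710) ≈ 0.0010664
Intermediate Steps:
Function('m')(E, Z) = Pow(Z, 2)
Function('I')(G, o) = Mul(8, G)
z = 12 (z = Mul(2, Add(1, Mul(-1, -5))) = Mul(2, Add(1, 5)) = Mul(2, 6) = 12)
Function('U')(j, g) = Add(96, Mul(12, g)) (Function('U')(j, g) = Mul(Add(g, Mul(8, 1)), 12) = Mul(Add(g, 8), 12) = Mul(Add(8, g), 12) = Add(96, Mul(12, g)))
Function('D')(L) = Add(Rational(15, 7), Mul(Rational(1, 24), L)) (Function('D')(L) = Add(Mul(L, Pow(24, -1)), Mul(Add(96, Mul(12, -3)), Pow(28, -1))) = Add(Mul(L, Rational(1, 24)), Mul(Add(96, -36), Rational(1, 28))) = Add(Mul(Rational(1, 24), L), Mul(60, Rational(1, 28))) = Add(Mul(Rational(1, 24), L), Rational(15, 7)) = Add(Rational(15, 7), Mul(Rational(1, 24), L)))
Mul(Function('D')(Function('m')(11, -8)), Pow(4510, -1)) = Mul(Add(Rational(15, 7), Mul(Rational(1, 24), Pow(-8, 2))), Pow(4510, -1)) = Mul(Add(Rational(15, 7), Mul(Rational(1, 24), 64)), Rational(1, 4510)) = Mul(Add(Rational(15, 7), Rational(8, 3)), Rational(1, 4510)) = Mul(Rational(101, 21), Rational(1, 4510)) = Rational(101, 94710)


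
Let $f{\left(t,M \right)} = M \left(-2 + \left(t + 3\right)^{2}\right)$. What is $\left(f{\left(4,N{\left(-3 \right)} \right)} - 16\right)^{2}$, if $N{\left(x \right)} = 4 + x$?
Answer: $961$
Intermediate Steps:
$f{\left(t,M \right)} = M \left(-2 + \left(3 + t\right)^{2}\right)$
$\left(f{\left(4,N{\left(-3 \right)} \right)} - 16\right)^{2} = \left(\left(4 - 3\right) \left(-2 + \left(3 + 4\right)^{2}\right) - 16\right)^{2} = \left(1 \left(-2 + 7^{2}\right) - 16\right)^{2} = \left(1 \left(-2 + 49\right) - 16\right)^{2} = \left(1 \cdot 47 - 16\right)^{2} = \left(47 - 16\right)^{2} = 31^{2} = 961$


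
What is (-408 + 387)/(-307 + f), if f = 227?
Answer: 21/80 ≈ 0.26250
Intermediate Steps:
(-408 + 387)/(-307 + f) = (-408 + 387)/(-307 + 227) = -21/(-80) = -21*(-1/80) = 21/80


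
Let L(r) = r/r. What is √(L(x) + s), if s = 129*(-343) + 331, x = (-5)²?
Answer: I*√43915 ≈ 209.56*I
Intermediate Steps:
x = 25
L(r) = 1
s = -43916 (s = -44247 + 331 = -43916)
√(L(x) + s) = √(1 - 43916) = √(-43915) = I*√43915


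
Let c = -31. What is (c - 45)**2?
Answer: 5776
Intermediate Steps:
(c - 45)**2 = (-31 - 45)**2 = (-76)**2 = 5776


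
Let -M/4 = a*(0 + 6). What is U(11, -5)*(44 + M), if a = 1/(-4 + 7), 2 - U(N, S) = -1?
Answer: 108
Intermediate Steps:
U(N, S) = 3 (U(N, S) = 2 - 1*(-1) = 2 + 1 = 3)
a = 1/3 ≈ 0.33333
M = -8 (M = -4*(0 + 6)/3 = -4*6/3 = -4*2 = -8)
U(11, -5)*(44 + M) = 3*(44 - 8) = 3*36 = 108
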